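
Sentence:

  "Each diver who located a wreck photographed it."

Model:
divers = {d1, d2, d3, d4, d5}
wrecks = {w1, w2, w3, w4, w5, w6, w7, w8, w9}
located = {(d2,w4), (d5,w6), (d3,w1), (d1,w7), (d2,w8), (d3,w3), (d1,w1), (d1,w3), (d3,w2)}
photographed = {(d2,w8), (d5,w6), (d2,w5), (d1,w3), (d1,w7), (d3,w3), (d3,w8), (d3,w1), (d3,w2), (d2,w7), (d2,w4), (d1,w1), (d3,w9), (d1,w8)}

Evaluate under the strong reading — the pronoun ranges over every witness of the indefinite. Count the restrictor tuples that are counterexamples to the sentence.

"it" takes "a wreck" as antecedent — a donkey pronoun bound across the clause boundary.
Strong reading: for every (d,w) with located(d,w), photographed(d,w).
Restrictor pairs: (d1,w1) ✓  (d1,w3) ✓  (d1,w7) ✓  (d2,w4) ✓  (d2,w8) ✓  (d3,w1) ✓  (d3,w2) ✓  (d3,w3) ✓  (d5,w6) ✓
Counterexamples (restrictor pairs failing the scope): 0.

0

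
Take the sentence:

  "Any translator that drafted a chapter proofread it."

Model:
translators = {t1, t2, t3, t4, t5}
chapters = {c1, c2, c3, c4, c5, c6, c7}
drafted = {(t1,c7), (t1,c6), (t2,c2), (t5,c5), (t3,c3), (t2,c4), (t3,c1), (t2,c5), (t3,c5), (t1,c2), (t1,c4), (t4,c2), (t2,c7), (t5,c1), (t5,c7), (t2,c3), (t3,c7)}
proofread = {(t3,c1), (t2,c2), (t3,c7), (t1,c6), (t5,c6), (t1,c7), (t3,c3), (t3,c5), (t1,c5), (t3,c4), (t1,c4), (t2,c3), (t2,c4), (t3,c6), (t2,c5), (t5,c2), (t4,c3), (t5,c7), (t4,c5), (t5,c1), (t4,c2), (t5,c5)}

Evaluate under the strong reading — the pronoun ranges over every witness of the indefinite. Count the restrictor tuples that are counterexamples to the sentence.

2

"it" takes "a chapter" as antecedent — a donkey pronoun bound across the clause boundary.
Strong reading: for every (t,c) with drafted(t,c), proofread(t,c).
Restrictor pairs: (t1,c2) ✗  (t1,c4) ✓  (t1,c6) ✓  (t1,c7) ✓  (t2,c2) ✓  (t2,c3) ✓  (t2,c4) ✓  (t2,c5) ✓  (t2,c7) ✗  (t3,c1) ✓  (t3,c3) ✓  (t3,c5) ✓  (t3,c7) ✓  (t4,c2) ✓  (t5,c1) ✓  (t5,c5) ✓  (t5,c7) ✓
Counterexamples (restrictor pairs failing the scope): 2.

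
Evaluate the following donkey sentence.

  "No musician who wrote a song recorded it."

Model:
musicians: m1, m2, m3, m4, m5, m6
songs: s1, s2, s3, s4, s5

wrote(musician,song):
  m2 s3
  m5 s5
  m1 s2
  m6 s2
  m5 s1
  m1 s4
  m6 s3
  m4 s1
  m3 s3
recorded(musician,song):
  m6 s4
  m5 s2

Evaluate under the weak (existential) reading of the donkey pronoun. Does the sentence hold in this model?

"it" takes "a song" as antecedent — a donkey pronoun bound across the clause boundary.
Truth condition: for no (m,s) with wrote(m,s) does recorded(m,s) hold.
Restrictor pairs — does the scope hold? (m1,s2):fails  (m1,s4):fails  (m2,s3):fails  (m3,s3):fails  (m4,s1):fails  (m5,s1):fails  (m5,s5):fails  (m6,s2):fails  (m6,s3):fails
Scope holds for no restrictor pair, so the sentence is true.

True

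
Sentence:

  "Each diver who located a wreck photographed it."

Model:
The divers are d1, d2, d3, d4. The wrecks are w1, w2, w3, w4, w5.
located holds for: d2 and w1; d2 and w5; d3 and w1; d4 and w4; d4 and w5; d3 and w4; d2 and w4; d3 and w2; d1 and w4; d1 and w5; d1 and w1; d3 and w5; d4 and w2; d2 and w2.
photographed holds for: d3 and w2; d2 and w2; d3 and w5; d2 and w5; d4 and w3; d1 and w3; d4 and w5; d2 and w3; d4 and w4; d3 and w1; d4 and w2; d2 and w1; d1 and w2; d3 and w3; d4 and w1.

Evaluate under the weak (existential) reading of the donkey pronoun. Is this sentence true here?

"it" takes "a wreck" as antecedent — a donkey pronoun bound across the clause boundary.
Weak reading: every diver d with some located-wreck has at least one located-wreck w such that photographed(d,w).
Per diver: d1:✗  d2:✓  d3:✓  d4:✓
d1 has no witness among its located-wrecks.

False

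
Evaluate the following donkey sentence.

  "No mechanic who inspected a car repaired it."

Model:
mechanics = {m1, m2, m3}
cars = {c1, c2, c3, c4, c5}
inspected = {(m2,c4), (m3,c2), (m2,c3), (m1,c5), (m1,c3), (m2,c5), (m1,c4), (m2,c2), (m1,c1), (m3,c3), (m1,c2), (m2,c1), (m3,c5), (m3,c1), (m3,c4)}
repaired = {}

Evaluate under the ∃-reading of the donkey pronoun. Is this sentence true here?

True

"it" takes "a car" as antecedent — a donkey pronoun bound across the clause boundary.
Truth condition: for no (m,c) with inspected(m,c) does repaired(m,c) hold.
Restrictor pairs — does the scope hold? (m1,c1):fails  (m1,c2):fails  (m1,c3):fails  (m1,c4):fails  (m1,c5):fails  (m2,c1):fails  (m2,c2):fails  (m2,c3):fails  (m2,c4):fails  (m2,c5):fails  (m3,c1):fails  (m3,c2):fails  (m3,c3):fails  (m3,c4):fails  (m3,c5):fails
Scope holds for no restrictor pair, so the sentence is true.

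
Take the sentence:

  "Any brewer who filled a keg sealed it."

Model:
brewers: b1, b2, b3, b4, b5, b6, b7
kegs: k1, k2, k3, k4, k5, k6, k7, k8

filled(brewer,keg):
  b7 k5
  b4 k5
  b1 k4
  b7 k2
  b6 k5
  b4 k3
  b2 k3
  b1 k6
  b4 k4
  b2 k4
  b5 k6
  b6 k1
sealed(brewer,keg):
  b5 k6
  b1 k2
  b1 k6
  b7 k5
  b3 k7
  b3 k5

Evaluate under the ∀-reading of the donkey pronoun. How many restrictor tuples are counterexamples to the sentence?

"it" takes "a keg" as antecedent — a donkey pronoun bound across the clause boundary.
Strong reading: for every (b,k) with filled(b,k), sealed(b,k).
Restrictor pairs: (b1,k4) ✗  (b1,k6) ✓  (b2,k3) ✗  (b2,k4) ✗  (b4,k3) ✗  (b4,k4) ✗  (b4,k5) ✗  (b5,k6) ✓  (b6,k1) ✗  (b6,k5) ✗  (b7,k2) ✗  (b7,k5) ✓
Counterexamples (restrictor pairs failing the scope): 9.

9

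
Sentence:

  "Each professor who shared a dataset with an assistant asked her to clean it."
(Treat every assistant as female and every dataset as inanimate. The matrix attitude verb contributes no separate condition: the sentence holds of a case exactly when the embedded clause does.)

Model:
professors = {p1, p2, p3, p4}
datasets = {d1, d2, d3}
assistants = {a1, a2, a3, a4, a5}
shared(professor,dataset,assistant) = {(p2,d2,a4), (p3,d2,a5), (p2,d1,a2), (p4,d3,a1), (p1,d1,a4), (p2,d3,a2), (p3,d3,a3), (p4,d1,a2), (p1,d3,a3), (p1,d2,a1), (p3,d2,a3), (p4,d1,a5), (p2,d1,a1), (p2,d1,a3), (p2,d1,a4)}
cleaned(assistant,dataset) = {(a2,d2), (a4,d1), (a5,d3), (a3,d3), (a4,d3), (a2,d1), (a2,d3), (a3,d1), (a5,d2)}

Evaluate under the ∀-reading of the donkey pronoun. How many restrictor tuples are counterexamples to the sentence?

"her" takes "an assistant" as antecedent and "it" takes "a dataset"; both are donkey pronouns co-varying with the restrictor.
Strong reading: for every (p,d,a) with shared(p,d,a), cleaned(a,d).
Restrictor triples: (p1,d1,a4)→cleaned(a4,d1) ✓  (p1,d2,a1)→cleaned(a1,d2) ✗  (p1,d3,a3)→cleaned(a3,d3) ✓  (p2,d1,a1)→cleaned(a1,d1) ✗  (p2,d1,a2)→cleaned(a2,d1) ✓  (p2,d1,a3)→cleaned(a3,d1) ✓  (p2,d1,a4)→cleaned(a4,d1) ✓  (p2,d2,a4)→cleaned(a4,d2) ✗  (p2,d3,a2)→cleaned(a2,d3) ✓  (p3,d2,a3)→cleaned(a3,d2) ✗  (p3,d2,a5)→cleaned(a5,d2) ✓  (p3,d3,a3)→cleaned(a3,d3) ✓  (p4,d1,a2)→cleaned(a2,d1) ✓  (p4,d1,a5)→cleaned(a5,d1) ✗  (p4,d3,a1)→cleaned(a1,d3) ✗
Counterexamples (restrictor triples failing the scope): 6.

6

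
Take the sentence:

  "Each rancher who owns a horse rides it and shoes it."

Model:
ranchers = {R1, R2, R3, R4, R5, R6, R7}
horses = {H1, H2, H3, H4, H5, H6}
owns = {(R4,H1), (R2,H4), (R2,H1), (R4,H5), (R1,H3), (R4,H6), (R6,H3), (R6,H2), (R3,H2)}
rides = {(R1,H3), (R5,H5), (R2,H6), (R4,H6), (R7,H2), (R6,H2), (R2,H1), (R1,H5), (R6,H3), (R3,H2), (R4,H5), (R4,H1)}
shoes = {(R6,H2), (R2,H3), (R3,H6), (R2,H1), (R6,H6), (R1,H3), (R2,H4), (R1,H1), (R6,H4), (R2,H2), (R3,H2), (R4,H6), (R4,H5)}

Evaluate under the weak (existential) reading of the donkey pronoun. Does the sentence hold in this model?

True

"it" takes "a horse" as antecedent — a donkey pronoun bound across the clause boundary.
Weak reading: every rancher r with some owns-horse has at least one owns-horse h such that rides(r,h) ∧ shoes(r,h).
Per rancher: R1:✓  R2:✓  R3:✓  R4:✓  R6:✓
Every rancher in the restrictor has a witness.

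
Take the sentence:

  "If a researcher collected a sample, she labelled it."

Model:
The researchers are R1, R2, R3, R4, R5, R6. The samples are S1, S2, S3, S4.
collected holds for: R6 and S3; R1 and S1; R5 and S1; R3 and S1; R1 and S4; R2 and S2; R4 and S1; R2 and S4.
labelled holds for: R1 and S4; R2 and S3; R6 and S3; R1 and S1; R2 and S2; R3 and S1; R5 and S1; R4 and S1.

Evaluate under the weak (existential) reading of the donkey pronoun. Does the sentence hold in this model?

"it" takes "a sample" as antecedent — a donkey pronoun bound across the clause boundary.
Weak reading: every researcher r with some collected-sample has at least one collected-sample s such that labelled(r,s).
Per researcher: R1:✓  R2:✓  R3:✓  R4:✓  R5:✓  R6:✓
Every researcher in the restrictor has a witness.

True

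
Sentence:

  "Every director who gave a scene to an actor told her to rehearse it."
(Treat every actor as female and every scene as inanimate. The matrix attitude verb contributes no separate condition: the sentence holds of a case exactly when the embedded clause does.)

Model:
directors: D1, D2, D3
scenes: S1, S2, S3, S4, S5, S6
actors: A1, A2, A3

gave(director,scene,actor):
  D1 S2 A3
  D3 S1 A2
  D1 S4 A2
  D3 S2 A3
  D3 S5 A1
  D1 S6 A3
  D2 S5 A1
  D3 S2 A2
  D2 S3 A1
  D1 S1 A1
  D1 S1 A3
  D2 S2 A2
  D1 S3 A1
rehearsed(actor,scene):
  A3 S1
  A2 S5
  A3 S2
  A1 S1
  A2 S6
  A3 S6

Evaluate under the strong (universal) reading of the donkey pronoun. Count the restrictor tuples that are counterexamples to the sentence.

8

"her" takes "an actor" as antecedent and "it" takes "a scene"; both are donkey pronouns co-varying with the restrictor.
Strong reading: for every (d,s,a) with gave(d,s,a), rehearsed(a,s).
Restrictor triples: (D1,S1,A1)→rehearsed(A1,S1) ✓  (D1,S1,A3)→rehearsed(A3,S1) ✓  (D1,S2,A3)→rehearsed(A3,S2) ✓  (D1,S3,A1)→rehearsed(A1,S3) ✗  (D1,S4,A2)→rehearsed(A2,S4) ✗  (D1,S6,A3)→rehearsed(A3,S6) ✓  (D2,S2,A2)→rehearsed(A2,S2) ✗  (D2,S3,A1)→rehearsed(A1,S3) ✗  (D2,S5,A1)→rehearsed(A1,S5) ✗  (D3,S1,A2)→rehearsed(A2,S1) ✗  (D3,S2,A2)→rehearsed(A2,S2) ✗  (D3,S2,A3)→rehearsed(A3,S2) ✓  (D3,S5,A1)→rehearsed(A1,S5) ✗
Counterexamples (restrictor triples failing the scope): 8.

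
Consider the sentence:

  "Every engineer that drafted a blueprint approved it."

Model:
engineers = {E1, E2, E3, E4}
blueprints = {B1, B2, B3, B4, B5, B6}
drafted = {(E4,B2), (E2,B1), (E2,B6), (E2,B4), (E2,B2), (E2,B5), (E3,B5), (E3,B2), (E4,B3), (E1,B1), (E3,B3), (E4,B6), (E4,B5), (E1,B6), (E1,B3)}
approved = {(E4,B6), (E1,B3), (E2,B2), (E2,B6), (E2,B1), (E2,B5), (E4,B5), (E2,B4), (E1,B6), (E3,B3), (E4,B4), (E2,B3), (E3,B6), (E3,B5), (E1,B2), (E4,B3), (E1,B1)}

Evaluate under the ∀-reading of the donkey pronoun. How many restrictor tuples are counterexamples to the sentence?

2

"it" takes "a blueprint" as antecedent — a donkey pronoun bound across the clause boundary.
Strong reading: for every (e,b) with drafted(e,b), approved(e,b).
Restrictor pairs: (E1,B1) ✓  (E1,B3) ✓  (E1,B6) ✓  (E2,B1) ✓  (E2,B2) ✓  (E2,B4) ✓  (E2,B5) ✓  (E2,B6) ✓  (E3,B2) ✗  (E3,B3) ✓  (E3,B5) ✓  (E4,B2) ✗  (E4,B3) ✓  (E4,B5) ✓  (E4,B6) ✓
Counterexamples (restrictor pairs failing the scope): 2.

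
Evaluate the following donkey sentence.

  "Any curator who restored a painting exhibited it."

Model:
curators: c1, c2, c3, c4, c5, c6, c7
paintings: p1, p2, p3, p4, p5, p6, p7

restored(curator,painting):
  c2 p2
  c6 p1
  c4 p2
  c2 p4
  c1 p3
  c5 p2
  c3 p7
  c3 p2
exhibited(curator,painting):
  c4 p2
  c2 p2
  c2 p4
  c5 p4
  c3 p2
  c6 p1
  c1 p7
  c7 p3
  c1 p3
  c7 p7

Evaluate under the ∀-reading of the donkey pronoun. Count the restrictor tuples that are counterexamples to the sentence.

"it" takes "a painting" as antecedent — a donkey pronoun bound across the clause boundary.
Strong reading: for every (c,p) with restored(c,p), exhibited(c,p).
Restrictor pairs: (c1,p3) ✓  (c2,p2) ✓  (c2,p4) ✓  (c3,p2) ✓  (c3,p7) ✗  (c4,p2) ✓  (c5,p2) ✗  (c6,p1) ✓
Counterexamples (restrictor pairs failing the scope): 2.

2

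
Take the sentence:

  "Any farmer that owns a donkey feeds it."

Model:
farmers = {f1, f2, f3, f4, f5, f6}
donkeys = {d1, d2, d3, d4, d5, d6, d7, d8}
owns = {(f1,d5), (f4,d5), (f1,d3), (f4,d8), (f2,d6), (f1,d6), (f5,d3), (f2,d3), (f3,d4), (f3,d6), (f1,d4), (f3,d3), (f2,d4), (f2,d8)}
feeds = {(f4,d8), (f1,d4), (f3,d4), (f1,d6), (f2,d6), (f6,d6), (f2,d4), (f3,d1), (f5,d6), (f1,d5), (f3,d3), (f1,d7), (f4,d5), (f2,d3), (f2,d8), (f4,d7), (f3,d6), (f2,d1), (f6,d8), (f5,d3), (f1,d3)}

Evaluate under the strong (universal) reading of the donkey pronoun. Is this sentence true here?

True

"it" takes "a donkey" as antecedent — a donkey pronoun bound across the clause boundary.
Strong reading: for every (f,d) with owns(f,d), feeds(f,d).
Restrictor pairs: (f1,d3) ✓  (f1,d4) ✓  (f1,d5) ✓  (f1,d6) ✓  (f2,d3) ✓  (f2,d4) ✓  (f2,d6) ✓  (f2,d8) ✓  (f3,d3) ✓  (f3,d4) ✓  (f3,d6) ✓  (f4,d5) ✓  (f4,d8) ✓  (f5,d3) ✓
Every restrictor pair satisfies the scope.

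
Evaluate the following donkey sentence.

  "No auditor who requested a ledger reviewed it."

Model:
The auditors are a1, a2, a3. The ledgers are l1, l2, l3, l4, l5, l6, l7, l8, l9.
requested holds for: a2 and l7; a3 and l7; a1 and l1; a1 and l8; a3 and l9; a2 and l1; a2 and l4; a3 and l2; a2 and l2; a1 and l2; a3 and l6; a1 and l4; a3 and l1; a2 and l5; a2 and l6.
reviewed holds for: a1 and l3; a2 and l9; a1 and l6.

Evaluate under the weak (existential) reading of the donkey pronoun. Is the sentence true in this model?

"it" takes "a ledger" as antecedent — a donkey pronoun bound across the clause boundary.
Truth condition: for no (a,l) with requested(a,l) does reviewed(a,l) hold.
Restrictor pairs — does the scope hold? (a1,l1):fails  (a1,l2):fails  (a1,l4):fails  (a1,l8):fails  (a2,l1):fails  (a2,l2):fails  (a2,l4):fails  (a2,l5):fails  (a2,l6):fails  (a2,l7):fails  (a3,l1):fails  (a3,l2):fails  (a3,l6):fails  (a3,l7):fails  (a3,l9):fails
Scope holds for no restrictor pair, so the sentence is true.

True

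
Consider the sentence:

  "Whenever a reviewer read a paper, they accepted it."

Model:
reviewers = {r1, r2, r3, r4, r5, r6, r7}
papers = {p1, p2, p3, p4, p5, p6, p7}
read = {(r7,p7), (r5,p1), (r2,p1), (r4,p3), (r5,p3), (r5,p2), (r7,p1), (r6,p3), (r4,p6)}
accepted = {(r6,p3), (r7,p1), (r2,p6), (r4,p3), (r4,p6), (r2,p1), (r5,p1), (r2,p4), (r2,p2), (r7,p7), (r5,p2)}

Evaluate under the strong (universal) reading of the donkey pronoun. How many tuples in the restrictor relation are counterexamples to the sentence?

1

"it" takes "a paper" as antecedent — a donkey pronoun bound across the clause boundary.
Strong reading: for every (r,p) with read(r,p), accepted(r,p).
Restrictor pairs: (r2,p1) ✓  (r4,p3) ✓  (r4,p6) ✓  (r5,p1) ✓  (r5,p2) ✓  (r5,p3) ✗  (r6,p3) ✓  (r7,p1) ✓  (r7,p7) ✓
Counterexamples (restrictor pairs failing the scope): 1.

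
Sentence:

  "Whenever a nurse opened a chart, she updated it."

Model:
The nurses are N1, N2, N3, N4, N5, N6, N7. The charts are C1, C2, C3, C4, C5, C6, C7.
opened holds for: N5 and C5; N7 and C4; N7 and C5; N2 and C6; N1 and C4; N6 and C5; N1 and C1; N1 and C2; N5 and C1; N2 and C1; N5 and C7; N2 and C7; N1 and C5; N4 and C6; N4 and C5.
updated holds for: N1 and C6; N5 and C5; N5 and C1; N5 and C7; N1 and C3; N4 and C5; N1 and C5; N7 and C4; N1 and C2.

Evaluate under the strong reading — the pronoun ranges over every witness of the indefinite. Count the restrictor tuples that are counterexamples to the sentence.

"it" takes "a chart" as antecedent — a donkey pronoun bound across the clause boundary.
Strong reading: for every (n,c) with opened(n,c), updated(n,c).
Restrictor pairs: (N1,C1) ✗  (N1,C2) ✓  (N1,C4) ✗  (N1,C5) ✓  (N2,C1) ✗  (N2,C6) ✗  (N2,C7) ✗  (N4,C5) ✓  (N4,C6) ✗  (N5,C1) ✓  (N5,C5) ✓  (N5,C7) ✓  (N6,C5) ✗  (N7,C4) ✓  (N7,C5) ✗
Counterexamples (restrictor pairs failing the scope): 8.

8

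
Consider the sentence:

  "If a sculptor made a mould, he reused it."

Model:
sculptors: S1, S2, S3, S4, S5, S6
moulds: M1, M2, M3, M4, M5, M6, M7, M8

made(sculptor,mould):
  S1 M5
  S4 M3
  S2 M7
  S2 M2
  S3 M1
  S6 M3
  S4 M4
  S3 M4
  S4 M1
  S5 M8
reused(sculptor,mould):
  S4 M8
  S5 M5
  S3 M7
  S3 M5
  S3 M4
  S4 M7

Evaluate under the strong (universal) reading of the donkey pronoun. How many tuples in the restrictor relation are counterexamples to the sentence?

"it" takes "a mould" as antecedent — a donkey pronoun bound across the clause boundary.
Strong reading: for every (s,m) with made(s,m), reused(s,m).
Restrictor pairs: (S1,M5) ✗  (S2,M2) ✗  (S2,M7) ✗  (S3,M1) ✗  (S3,M4) ✓  (S4,M1) ✗  (S4,M3) ✗  (S4,M4) ✗  (S5,M8) ✗  (S6,M3) ✗
Counterexamples (restrictor pairs failing the scope): 9.

9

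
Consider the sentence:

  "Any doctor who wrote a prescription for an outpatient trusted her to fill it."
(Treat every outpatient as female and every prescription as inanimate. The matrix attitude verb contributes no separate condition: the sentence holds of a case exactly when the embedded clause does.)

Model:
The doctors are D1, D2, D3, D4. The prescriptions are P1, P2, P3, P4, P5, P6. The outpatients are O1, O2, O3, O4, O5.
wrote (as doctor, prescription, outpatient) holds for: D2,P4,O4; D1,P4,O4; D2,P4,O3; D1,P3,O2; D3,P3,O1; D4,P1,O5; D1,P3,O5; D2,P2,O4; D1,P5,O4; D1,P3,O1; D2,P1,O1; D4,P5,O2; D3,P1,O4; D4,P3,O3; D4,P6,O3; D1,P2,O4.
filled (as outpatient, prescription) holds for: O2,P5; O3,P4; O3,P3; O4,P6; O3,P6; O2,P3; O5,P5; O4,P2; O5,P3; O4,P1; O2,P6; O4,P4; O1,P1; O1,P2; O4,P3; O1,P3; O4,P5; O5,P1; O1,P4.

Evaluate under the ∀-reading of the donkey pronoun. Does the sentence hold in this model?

"her" takes "an outpatient" as antecedent and "it" takes "a prescription"; both are donkey pronouns co-varying with the restrictor.
Strong reading: for every (d,p,o) with wrote(d,p,o), filled(o,p).
Restrictor triples: (D1,P2,O4)→filled(O4,P2) ✓  (D1,P3,O1)→filled(O1,P3) ✓  (D1,P3,O2)→filled(O2,P3) ✓  (D1,P3,O5)→filled(O5,P3) ✓  (D1,P4,O4)→filled(O4,P4) ✓  (D1,P5,O4)→filled(O4,P5) ✓  (D2,P1,O1)→filled(O1,P1) ✓  (D2,P2,O4)→filled(O4,P2) ✓  (D2,P4,O3)→filled(O3,P4) ✓  (D2,P4,O4)→filled(O4,P4) ✓  (D3,P1,O4)→filled(O4,P1) ✓  (D3,P3,O1)→filled(O1,P3) ✓  (D4,P1,O5)→filled(O5,P1) ✓  (D4,P3,O3)→filled(O3,P3) ✓  (D4,P5,O2)→filled(O2,P5) ✓  (D4,P6,O3)→filled(O3,P6) ✓
Every restrictor triple satisfies the scope.

True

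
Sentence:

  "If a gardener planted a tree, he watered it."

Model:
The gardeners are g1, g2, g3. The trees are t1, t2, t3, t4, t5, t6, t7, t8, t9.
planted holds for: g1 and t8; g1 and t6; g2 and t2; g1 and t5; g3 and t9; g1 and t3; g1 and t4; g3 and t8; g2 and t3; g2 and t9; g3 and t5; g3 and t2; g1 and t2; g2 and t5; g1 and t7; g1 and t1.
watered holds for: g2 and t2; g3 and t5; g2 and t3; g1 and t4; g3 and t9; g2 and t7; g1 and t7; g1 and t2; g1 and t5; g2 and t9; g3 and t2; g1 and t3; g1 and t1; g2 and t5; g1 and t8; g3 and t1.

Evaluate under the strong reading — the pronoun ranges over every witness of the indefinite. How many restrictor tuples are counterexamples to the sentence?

2

"it" takes "a tree" as antecedent — a donkey pronoun bound across the clause boundary.
Strong reading: for every (g,t) with planted(g,t), watered(g,t).
Restrictor pairs: (g1,t1) ✓  (g1,t2) ✓  (g1,t3) ✓  (g1,t4) ✓  (g1,t5) ✓  (g1,t6) ✗  (g1,t7) ✓  (g1,t8) ✓  (g2,t2) ✓  (g2,t3) ✓  (g2,t5) ✓  (g2,t9) ✓  (g3,t2) ✓  (g3,t5) ✓  (g3,t8) ✗  (g3,t9) ✓
Counterexamples (restrictor pairs failing the scope): 2.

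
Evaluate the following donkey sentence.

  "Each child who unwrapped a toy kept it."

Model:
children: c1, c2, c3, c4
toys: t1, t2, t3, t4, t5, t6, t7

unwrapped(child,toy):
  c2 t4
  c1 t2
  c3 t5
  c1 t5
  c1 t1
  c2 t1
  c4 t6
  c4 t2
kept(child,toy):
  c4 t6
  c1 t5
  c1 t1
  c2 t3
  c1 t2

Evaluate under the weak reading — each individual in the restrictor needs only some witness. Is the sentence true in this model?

False

"it" takes "a toy" as antecedent — a donkey pronoun bound across the clause boundary.
Weak reading: every child c with some unwrapped-toy has at least one unwrapped-toy t such that kept(c,t).
Per child: c1:✓  c2:✗  c3:✗  c4:✓
c2 has no witness among its unwrapped-toys.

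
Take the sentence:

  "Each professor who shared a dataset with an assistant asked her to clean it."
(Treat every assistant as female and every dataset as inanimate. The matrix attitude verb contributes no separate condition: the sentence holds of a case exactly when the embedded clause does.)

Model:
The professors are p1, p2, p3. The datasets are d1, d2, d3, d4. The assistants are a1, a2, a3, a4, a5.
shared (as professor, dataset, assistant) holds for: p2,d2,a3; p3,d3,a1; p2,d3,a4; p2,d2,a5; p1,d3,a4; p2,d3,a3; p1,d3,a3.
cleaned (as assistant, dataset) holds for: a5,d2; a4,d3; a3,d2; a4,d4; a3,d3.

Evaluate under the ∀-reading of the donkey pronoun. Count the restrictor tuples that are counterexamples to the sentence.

"her" takes "an assistant" as antecedent and "it" takes "a dataset"; both are donkey pronouns co-varying with the restrictor.
Strong reading: for every (p,d,a) with shared(p,d,a), cleaned(a,d).
Restrictor triples: (p1,d3,a3)→cleaned(a3,d3) ✓  (p1,d3,a4)→cleaned(a4,d3) ✓  (p2,d2,a3)→cleaned(a3,d2) ✓  (p2,d2,a5)→cleaned(a5,d2) ✓  (p2,d3,a3)→cleaned(a3,d3) ✓  (p2,d3,a4)→cleaned(a4,d3) ✓  (p3,d3,a1)→cleaned(a1,d3) ✗
Counterexamples (restrictor triples failing the scope): 1.

1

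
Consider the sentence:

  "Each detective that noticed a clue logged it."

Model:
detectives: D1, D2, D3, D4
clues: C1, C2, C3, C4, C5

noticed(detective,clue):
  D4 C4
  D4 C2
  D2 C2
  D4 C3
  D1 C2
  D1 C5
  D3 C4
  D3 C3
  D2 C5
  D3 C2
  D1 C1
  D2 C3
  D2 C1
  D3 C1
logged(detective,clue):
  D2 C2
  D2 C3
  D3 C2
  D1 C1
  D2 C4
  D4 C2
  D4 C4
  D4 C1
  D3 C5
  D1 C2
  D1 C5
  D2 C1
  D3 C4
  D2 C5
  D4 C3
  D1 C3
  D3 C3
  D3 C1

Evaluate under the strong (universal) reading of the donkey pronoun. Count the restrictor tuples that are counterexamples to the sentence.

"it" takes "a clue" as antecedent — a donkey pronoun bound across the clause boundary.
Strong reading: for every (d,c) with noticed(d,c), logged(d,c).
Restrictor pairs: (D1,C1) ✓  (D1,C2) ✓  (D1,C5) ✓  (D2,C1) ✓  (D2,C2) ✓  (D2,C3) ✓  (D2,C5) ✓  (D3,C1) ✓  (D3,C2) ✓  (D3,C3) ✓  (D3,C4) ✓  (D4,C2) ✓  (D4,C3) ✓  (D4,C4) ✓
Counterexamples (restrictor pairs failing the scope): 0.

0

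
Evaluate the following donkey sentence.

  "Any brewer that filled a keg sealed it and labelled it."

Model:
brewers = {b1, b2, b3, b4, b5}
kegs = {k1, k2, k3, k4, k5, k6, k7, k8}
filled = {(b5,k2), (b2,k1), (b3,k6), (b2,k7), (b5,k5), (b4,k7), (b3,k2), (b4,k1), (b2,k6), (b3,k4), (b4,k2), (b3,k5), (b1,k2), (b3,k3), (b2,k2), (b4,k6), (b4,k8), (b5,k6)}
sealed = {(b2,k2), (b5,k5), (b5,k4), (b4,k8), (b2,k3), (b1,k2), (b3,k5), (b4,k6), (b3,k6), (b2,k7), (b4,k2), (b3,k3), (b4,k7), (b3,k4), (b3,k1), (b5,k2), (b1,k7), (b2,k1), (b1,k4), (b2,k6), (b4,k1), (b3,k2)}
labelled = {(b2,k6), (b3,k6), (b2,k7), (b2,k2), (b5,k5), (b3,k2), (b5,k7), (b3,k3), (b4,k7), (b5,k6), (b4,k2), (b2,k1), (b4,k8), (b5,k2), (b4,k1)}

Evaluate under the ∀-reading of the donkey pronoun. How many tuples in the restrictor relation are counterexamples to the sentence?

"it" takes "a keg" as antecedent — a donkey pronoun bound across the clause boundary.
Strong reading: for every (b,k) with filled(b,k), sealed(b,k) ∧ labelled(b,k).
Restrictor pairs: (b1,k2) ✗  (b2,k1) ✓  (b2,k2) ✓  (b2,k6) ✓  (b2,k7) ✓  (b3,k2) ✓  (b3,k3) ✓  (b3,k4) ✗  (b3,k5) ✗  (b3,k6) ✓  (b4,k1) ✓  (b4,k2) ✓  (b4,k6) ✗  (b4,k7) ✓  (b4,k8) ✓  (b5,k2) ✓  (b5,k5) ✓  (b5,k6) ✗
Counterexamples (restrictor pairs failing the scope): 5.

5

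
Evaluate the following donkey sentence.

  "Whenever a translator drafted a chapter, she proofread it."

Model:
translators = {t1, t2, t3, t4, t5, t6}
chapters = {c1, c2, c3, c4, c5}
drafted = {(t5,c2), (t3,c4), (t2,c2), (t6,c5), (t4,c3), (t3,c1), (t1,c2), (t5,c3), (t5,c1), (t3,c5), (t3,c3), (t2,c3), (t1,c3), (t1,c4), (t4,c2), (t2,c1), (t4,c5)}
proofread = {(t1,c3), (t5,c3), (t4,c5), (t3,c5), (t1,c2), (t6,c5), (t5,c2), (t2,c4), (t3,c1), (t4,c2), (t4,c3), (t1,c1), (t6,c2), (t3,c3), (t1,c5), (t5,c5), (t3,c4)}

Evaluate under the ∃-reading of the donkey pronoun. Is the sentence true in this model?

False

"it" takes "a chapter" as antecedent — a donkey pronoun bound across the clause boundary.
Weak reading: every translator t with some drafted-chapter has at least one drafted-chapter c such that proofread(t,c).
Per translator: t1:✓  t2:✗  t3:✓  t4:✓  t5:✓  t6:✓
t2 has no witness among its drafted-chapters.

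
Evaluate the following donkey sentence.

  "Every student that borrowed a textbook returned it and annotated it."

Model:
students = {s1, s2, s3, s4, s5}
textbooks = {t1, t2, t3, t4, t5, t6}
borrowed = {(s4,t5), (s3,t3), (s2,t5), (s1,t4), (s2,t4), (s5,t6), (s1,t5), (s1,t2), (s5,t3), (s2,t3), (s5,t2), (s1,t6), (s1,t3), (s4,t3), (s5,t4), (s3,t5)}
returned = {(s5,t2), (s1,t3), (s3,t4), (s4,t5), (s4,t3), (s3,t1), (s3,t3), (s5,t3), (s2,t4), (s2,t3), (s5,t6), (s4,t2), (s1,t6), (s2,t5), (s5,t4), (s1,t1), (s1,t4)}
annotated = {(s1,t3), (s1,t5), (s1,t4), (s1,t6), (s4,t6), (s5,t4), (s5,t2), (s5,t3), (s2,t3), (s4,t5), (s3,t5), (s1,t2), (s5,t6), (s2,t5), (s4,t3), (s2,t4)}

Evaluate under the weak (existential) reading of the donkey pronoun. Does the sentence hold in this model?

"it" takes "a textbook" as antecedent — a donkey pronoun bound across the clause boundary.
Weak reading: every student s with some borrowed-textbook has at least one borrowed-textbook t such that returned(s,t) ∧ annotated(s,t).
Per student: s1:✓  s2:✓  s3:✗  s4:✓  s5:✓
s3 has no witness among its borrowed-textbooks.

False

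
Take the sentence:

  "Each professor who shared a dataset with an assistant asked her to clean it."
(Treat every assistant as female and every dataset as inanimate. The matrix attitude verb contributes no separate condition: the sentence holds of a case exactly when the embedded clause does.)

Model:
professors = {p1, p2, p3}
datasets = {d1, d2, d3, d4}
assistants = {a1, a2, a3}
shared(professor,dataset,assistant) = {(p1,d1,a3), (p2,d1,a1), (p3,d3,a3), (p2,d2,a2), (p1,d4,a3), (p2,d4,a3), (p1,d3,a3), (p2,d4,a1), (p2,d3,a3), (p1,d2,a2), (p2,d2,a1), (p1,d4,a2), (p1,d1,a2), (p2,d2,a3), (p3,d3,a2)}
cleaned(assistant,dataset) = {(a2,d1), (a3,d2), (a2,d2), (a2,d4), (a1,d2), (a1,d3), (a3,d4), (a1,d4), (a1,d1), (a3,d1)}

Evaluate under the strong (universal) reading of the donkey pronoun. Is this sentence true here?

"her" takes "an assistant" as antecedent and "it" takes "a dataset"; both are donkey pronouns co-varying with the restrictor.
Strong reading: for every (p,d,a) with shared(p,d,a), cleaned(a,d).
Restrictor triples: (p1,d1,a2)→cleaned(a2,d1) ✓  (p1,d1,a3)→cleaned(a3,d1) ✓  (p1,d2,a2)→cleaned(a2,d2) ✓  (p1,d3,a3)→cleaned(a3,d3) ✗  (p1,d4,a2)→cleaned(a2,d4) ✓  (p1,d4,a3)→cleaned(a3,d4) ✓  (p2,d1,a1)→cleaned(a1,d1) ✓  (p2,d2,a1)→cleaned(a1,d2) ✓  (p2,d2,a2)→cleaned(a2,d2) ✓  (p2,d2,a3)→cleaned(a3,d2) ✓  (p2,d3,a3)→cleaned(a3,d3) ✗  (p2,d4,a1)→cleaned(a1,d4) ✓  (p2,d4,a3)→cleaned(a3,d4) ✓  (p3,d3,a2)→cleaned(a2,d3) ✗  (p3,d3,a3)→cleaned(a3,d3) ✗
Counterexample: (p1,d3,a3) — cleaned(a3,d3) does not hold.

False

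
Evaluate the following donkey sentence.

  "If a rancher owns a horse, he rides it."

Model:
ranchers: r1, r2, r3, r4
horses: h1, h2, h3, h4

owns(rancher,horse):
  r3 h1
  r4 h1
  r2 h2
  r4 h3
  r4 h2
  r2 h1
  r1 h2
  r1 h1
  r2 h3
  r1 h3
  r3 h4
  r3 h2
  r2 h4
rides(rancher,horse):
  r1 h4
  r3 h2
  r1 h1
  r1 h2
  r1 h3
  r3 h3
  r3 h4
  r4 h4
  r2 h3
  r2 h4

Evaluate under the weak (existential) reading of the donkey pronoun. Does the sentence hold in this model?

"it" takes "a horse" as antecedent — a donkey pronoun bound across the clause boundary.
Weak reading: every rancher r with some owns-horse has at least one owns-horse h such that rides(r,h).
Per rancher: r1:✓  r2:✓  r3:✓  r4:✗
r4 has no witness among its owns-horses.

False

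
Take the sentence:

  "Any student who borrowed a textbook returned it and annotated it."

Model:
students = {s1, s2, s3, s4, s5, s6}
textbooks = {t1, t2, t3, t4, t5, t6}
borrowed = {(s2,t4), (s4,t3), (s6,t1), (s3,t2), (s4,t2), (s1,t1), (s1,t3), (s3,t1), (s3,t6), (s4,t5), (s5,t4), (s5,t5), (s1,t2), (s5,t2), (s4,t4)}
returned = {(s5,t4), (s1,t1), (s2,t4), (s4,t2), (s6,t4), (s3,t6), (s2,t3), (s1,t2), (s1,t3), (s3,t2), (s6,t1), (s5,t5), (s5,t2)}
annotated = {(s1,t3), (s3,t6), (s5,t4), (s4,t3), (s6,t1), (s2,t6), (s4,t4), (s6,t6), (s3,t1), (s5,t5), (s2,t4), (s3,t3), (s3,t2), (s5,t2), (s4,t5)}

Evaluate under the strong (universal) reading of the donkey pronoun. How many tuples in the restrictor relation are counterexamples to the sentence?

"it" takes "a textbook" as antecedent — a donkey pronoun bound across the clause boundary.
Strong reading: for every (s,t) with borrowed(s,t), returned(s,t) ∧ annotated(s,t).
Restrictor pairs: (s1,t1) ✗  (s1,t2) ✗  (s1,t3) ✓  (s2,t4) ✓  (s3,t1) ✗  (s3,t2) ✓  (s3,t6) ✓  (s4,t2) ✗  (s4,t3) ✗  (s4,t4) ✗  (s4,t5) ✗  (s5,t2) ✓  (s5,t4) ✓  (s5,t5) ✓  (s6,t1) ✓
Counterexamples (restrictor pairs failing the scope): 7.

7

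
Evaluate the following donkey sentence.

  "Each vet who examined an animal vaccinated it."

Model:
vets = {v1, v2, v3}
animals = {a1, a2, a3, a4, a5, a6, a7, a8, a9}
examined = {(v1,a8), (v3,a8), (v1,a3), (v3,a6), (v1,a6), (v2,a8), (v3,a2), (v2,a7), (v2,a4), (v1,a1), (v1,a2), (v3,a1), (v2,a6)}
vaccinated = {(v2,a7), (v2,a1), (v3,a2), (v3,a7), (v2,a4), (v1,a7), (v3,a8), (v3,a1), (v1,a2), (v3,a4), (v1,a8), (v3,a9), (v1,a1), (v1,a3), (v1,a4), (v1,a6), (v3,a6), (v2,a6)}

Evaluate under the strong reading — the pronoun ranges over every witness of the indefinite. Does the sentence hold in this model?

"it" takes "an animal" as antecedent — a donkey pronoun bound across the clause boundary.
Strong reading: for every (v,a) with examined(v,a), vaccinated(v,a).
Restrictor pairs: (v1,a1) ✓  (v1,a2) ✓  (v1,a3) ✓  (v1,a6) ✓  (v1,a8) ✓  (v2,a4) ✓  (v2,a6) ✓  (v2,a7) ✓  (v2,a8) ✗  (v3,a1) ✓  (v3,a2) ✓  (v3,a6) ✓  (v3,a8) ✓
Counterexample: (v2,a8) is in examined but fails the scope.

False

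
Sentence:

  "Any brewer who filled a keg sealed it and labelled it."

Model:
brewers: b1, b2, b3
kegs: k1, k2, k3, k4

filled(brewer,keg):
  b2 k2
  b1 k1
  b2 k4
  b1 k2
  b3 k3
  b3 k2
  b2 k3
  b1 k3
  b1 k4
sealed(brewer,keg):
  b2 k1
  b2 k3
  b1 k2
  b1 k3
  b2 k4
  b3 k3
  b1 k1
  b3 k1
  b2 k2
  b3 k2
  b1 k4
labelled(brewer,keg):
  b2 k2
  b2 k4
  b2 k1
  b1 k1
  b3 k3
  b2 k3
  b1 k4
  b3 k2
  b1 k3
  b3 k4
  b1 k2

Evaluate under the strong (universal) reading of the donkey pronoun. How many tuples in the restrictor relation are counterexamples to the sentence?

0

"it" takes "a keg" as antecedent — a donkey pronoun bound across the clause boundary.
Strong reading: for every (b,k) with filled(b,k), sealed(b,k) ∧ labelled(b,k).
Restrictor pairs: (b1,k1) ✓  (b1,k2) ✓  (b1,k3) ✓  (b1,k4) ✓  (b2,k2) ✓  (b2,k3) ✓  (b2,k4) ✓  (b3,k2) ✓  (b3,k3) ✓
Counterexamples (restrictor pairs failing the scope): 0.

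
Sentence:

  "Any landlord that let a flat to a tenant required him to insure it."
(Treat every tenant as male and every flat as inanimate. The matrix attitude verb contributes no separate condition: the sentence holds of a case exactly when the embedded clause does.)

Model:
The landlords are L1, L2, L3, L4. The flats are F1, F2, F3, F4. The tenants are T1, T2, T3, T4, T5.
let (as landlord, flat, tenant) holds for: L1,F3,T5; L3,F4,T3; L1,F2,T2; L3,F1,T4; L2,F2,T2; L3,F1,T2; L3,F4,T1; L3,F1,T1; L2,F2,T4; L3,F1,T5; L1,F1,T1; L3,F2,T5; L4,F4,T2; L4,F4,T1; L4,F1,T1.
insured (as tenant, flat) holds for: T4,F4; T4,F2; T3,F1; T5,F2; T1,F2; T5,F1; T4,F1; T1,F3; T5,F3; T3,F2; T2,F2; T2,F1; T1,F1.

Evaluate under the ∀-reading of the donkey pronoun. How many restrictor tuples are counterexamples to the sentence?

4

"him" takes "a tenant" as antecedent and "it" takes "a flat"; both are donkey pronouns co-varying with the restrictor.
Strong reading: for every (l,f,t) with let(l,f,t), insured(t,f).
Restrictor triples: (L1,F1,T1)→insured(T1,F1) ✓  (L1,F2,T2)→insured(T2,F2) ✓  (L1,F3,T5)→insured(T5,F3) ✓  (L2,F2,T2)→insured(T2,F2) ✓  (L2,F2,T4)→insured(T4,F2) ✓  (L3,F1,T1)→insured(T1,F1) ✓  (L3,F1,T2)→insured(T2,F1) ✓  (L3,F1,T4)→insured(T4,F1) ✓  (L3,F1,T5)→insured(T5,F1) ✓  (L3,F2,T5)→insured(T5,F2) ✓  (L3,F4,T1)→insured(T1,F4) ✗  (L3,F4,T3)→insured(T3,F4) ✗  (L4,F1,T1)→insured(T1,F1) ✓  (L4,F4,T1)→insured(T1,F4) ✗  (L4,F4,T2)→insured(T2,F4) ✗
Counterexamples (restrictor triples failing the scope): 4.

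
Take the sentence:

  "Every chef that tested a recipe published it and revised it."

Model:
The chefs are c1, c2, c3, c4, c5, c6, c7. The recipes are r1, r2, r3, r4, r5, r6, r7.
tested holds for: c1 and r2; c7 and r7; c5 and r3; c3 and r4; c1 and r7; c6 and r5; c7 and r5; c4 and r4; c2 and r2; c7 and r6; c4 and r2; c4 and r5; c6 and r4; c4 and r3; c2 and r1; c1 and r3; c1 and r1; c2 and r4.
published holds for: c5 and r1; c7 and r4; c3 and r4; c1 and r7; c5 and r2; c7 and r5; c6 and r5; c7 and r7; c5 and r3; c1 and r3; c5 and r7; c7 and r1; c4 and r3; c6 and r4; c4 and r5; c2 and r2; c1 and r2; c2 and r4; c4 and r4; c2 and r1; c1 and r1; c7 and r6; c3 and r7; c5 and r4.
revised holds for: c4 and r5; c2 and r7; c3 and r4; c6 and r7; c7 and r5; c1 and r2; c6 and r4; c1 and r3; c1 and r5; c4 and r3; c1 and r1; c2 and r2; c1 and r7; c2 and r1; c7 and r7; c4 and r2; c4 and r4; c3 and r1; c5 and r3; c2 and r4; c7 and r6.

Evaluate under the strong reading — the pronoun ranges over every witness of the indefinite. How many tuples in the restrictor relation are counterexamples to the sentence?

2

"it" takes "a recipe" as antecedent — a donkey pronoun bound across the clause boundary.
Strong reading: for every (c,r) with tested(c,r), published(c,r) ∧ revised(c,r).
Restrictor pairs: (c1,r1) ✓  (c1,r2) ✓  (c1,r3) ✓  (c1,r7) ✓  (c2,r1) ✓  (c2,r2) ✓  (c2,r4) ✓  (c3,r4) ✓  (c4,r2) ✗  (c4,r3) ✓  (c4,r4) ✓  (c4,r5) ✓  (c5,r3) ✓  (c6,r4) ✓  (c6,r5) ✗  (c7,r5) ✓  (c7,r6) ✓  (c7,r7) ✓
Counterexamples (restrictor pairs failing the scope): 2.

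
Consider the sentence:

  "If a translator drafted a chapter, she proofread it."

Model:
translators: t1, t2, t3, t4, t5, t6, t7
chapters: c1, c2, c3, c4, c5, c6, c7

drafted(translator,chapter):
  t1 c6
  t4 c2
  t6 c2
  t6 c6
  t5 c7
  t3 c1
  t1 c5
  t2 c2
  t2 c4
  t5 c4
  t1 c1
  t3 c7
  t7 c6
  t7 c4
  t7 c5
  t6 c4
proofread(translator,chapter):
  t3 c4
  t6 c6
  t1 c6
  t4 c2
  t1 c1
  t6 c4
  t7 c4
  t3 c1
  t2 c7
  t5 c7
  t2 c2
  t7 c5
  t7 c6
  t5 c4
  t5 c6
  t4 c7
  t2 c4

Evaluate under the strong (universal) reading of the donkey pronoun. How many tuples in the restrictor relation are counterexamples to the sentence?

3

"it" takes "a chapter" as antecedent — a donkey pronoun bound across the clause boundary.
Strong reading: for every (t,c) with drafted(t,c), proofread(t,c).
Restrictor pairs: (t1,c1) ✓  (t1,c5) ✗  (t1,c6) ✓  (t2,c2) ✓  (t2,c4) ✓  (t3,c1) ✓  (t3,c7) ✗  (t4,c2) ✓  (t5,c4) ✓  (t5,c7) ✓  (t6,c2) ✗  (t6,c4) ✓  (t6,c6) ✓  (t7,c4) ✓  (t7,c5) ✓  (t7,c6) ✓
Counterexamples (restrictor pairs failing the scope): 3.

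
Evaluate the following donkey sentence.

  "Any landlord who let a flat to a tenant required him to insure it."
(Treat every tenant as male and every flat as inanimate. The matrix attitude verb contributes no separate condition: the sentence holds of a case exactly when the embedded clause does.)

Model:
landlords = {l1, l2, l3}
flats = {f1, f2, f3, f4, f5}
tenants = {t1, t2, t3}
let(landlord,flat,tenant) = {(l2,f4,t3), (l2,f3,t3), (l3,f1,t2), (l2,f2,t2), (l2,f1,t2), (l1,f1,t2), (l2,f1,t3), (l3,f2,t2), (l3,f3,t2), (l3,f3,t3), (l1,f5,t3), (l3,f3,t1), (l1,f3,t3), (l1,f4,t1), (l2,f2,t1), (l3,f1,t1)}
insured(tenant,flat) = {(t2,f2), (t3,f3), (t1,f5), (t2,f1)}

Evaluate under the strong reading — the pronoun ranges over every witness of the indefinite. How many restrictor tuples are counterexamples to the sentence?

"him" takes "a tenant" as antecedent and "it" takes "a flat"; both are donkey pronouns co-varying with the restrictor.
Strong reading: for every (l,f,t) with let(l,f,t), insured(t,f).
Restrictor triples: (l1,f1,t2)→insured(t2,f1) ✓  (l1,f3,t3)→insured(t3,f3) ✓  (l1,f4,t1)→insured(t1,f4) ✗  (l1,f5,t3)→insured(t3,f5) ✗  (l2,f1,t2)→insured(t2,f1) ✓  (l2,f1,t3)→insured(t3,f1) ✗  (l2,f2,t1)→insured(t1,f2) ✗  (l2,f2,t2)→insured(t2,f2) ✓  (l2,f3,t3)→insured(t3,f3) ✓  (l2,f4,t3)→insured(t3,f4) ✗  (l3,f1,t1)→insured(t1,f1) ✗  (l3,f1,t2)→insured(t2,f1) ✓  (l3,f2,t2)→insured(t2,f2) ✓  (l3,f3,t1)→insured(t1,f3) ✗  (l3,f3,t2)→insured(t2,f3) ✗  (l3,f3,t3)→insured(t3,f3) ✓
Counterexamples (restrictor triples failing the scope): 8.

8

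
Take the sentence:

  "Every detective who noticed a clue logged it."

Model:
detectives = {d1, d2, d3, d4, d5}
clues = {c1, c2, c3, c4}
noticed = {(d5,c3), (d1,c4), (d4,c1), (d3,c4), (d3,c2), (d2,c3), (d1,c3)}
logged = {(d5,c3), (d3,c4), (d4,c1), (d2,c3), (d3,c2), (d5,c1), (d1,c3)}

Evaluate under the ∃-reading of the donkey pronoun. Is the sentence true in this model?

"it" takes "a clue" as antecedent — a donkey pronoun bound across the clause boundary.
Weak reading: every detective d with some noticed-clue has at least one noticed-clue c such that logged(d,c).
Per detective: d1:✓  d2:✓  d3:✓  d4:✓  d5:✓
Every detective in the restrictor has a witness.

True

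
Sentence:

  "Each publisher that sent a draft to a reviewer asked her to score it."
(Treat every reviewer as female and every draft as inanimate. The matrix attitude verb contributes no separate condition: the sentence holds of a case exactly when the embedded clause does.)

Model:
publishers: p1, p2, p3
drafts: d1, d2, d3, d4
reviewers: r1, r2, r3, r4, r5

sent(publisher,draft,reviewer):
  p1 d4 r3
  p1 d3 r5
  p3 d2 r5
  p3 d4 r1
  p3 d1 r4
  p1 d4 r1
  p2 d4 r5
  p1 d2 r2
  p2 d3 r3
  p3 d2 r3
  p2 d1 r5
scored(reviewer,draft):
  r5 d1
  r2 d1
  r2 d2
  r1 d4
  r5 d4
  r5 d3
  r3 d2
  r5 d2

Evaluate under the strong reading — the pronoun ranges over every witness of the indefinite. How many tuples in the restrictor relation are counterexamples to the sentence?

3

"her" takes "a reviewer" as antecedent and "it" takes "a draft"; both are donkey pronouns co-varying with the restrictor.
Strong reading: for every (p,d,r) with sent(p,d,r), scored(r,d).
Restrictor triples: (p1,d2,r2)→scored(r2,d2) ✓  (p1,d3,r5)→scored(r5,d3) ✓  (p1,d4,r1)→scored(r1,d4) ✓  (p1,d4,r3)→scored(r3,d4) ✗  (p2,d1,r5)→scored(r5,d1) ✓  (p2,d3,r3)→scored(r3,d3) ✗  (p2,d4,r5)→scored(r5,d4) ✓  (p3,d1,r4)→scored(r4,d1) ✗  (p3,d2,r3)→scored(r3,d2) ✓  (p3,d2,r5)→scored(r5,d2) ✓  (p3,d4,r1)→scored(r1,d4) ✓
Counterexamples (restrictor triples failing the scope): 3.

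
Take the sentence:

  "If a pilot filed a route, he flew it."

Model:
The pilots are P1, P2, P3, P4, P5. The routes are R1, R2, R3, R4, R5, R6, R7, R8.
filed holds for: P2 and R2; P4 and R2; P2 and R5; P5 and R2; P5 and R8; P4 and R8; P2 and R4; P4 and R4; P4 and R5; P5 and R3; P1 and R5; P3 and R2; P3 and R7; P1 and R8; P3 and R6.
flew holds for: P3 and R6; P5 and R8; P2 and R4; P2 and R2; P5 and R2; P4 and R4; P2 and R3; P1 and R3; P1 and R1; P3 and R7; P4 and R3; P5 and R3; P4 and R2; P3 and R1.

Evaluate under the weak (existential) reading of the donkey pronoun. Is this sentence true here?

False

"it" takes "a route" as antecedent — a donkey pronoun bound across the clause boundary.
Weak reading: every pilot p with some filed-route has at least one filed-route r such that flew(p,r).
Per pilot: P1:✗  P2:✓  P3:✓  P4:✓  P5:✓
P1 has no witness among its filed-routes.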